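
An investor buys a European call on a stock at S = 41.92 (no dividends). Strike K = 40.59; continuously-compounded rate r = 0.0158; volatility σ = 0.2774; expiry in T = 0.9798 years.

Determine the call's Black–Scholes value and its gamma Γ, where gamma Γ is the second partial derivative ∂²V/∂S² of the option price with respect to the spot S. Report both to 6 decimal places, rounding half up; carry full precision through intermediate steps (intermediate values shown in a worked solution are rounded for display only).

σ√T = 0.2774·√0.9798 = 0.274584
d₁ = (ln(S/K) + (r+σ²/2)T) / (σ√T) = (ln(41.92/40.59) + (0.0158+0.2774²/2)·0.9798) / 0.274584 = (0.032241 + 0.053179) / 0.274584 = 0.311090
d₂ = d₁ − σ√T = 0.311090 − 0.274584 = 0.036506
e^{−rT} = e^{−0.0158·0.9798} = 0.984638
N(d₁) = 0.622134,  N(d₂) = 0.514561
Call price V = S·N(d₁) − K·e^{−rT}·N(d₂) = 26.079853 − 20.565170 = 5.514683
φ(d₁) = (1/√(2π))·e^{−d₁²/2} = 0.380098
Γ = φ(d₁) / (S·σ·√T) = 0.033022

price = 5.514683
Γ = 0.033022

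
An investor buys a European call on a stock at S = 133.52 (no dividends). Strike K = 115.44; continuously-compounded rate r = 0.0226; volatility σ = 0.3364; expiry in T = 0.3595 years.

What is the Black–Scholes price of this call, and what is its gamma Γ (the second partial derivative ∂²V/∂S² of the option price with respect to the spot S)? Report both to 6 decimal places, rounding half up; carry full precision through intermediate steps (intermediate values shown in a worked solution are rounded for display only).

σ√T = 0.3364·√0.3595 = 0.201700
d₁ = (ln(S/K) + (r+σ²/2)T) / (σ√T) = (ln(133.52/115.44) + (0.0226+0.3364²/2)·0.3595) / 0.201700 = (0.145500 + 0.028466) / 0.201700 = 0.862502
d₂ = d₁ − σ√T = 0.862502 − 0.201700 = 0.660802
e^{−rT} = e^{−0.0226·0.3595} = 0.991908
N(d₁) = 0.805794,  N(d₂) = 0.745630
Call price V = S·N(d₁) − K·e^{−rT}·N(d₂) = 107.589659 − 85.379070 = 22.210589
φ(d₁) = (1/√(2π))·e^{−d₁²/2} = 0.275025
Γ = φ(d₁) / (S·σ·√T) = 0.010212

price = 22.210589
Γ = 0.010212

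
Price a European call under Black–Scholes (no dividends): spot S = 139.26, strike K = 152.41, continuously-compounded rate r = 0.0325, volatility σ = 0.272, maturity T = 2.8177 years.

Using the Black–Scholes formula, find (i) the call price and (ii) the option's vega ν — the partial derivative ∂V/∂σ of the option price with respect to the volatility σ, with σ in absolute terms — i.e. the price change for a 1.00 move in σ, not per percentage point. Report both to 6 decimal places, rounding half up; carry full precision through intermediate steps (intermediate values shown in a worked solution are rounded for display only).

price = 25.224146
ν = 90.797375

σ√T = 0.272·√2.8177 = 0.456579
d₁ = (ln(S/K) + (r+σ²/2)T) / (σ√T) = (ln(139.26/152.41) + (0.0325+0.272²/2)·2.8177) / 0.456579 = (-0.090232 + 0.195808) / 0.456579 = 0.231233
d₂ = d₁ − σ√T = 0.231233 − 0.456579 = -0.225347
e^{−rT} = e^{−0.0325·2.8177} = 0.912493
N(d₁) = 0.591433,  N(d₂) = 0.410855
Call price V = S·N(d₁) − K·e^{−rT}·N(d₂) = 82.362953 − 57.138807 = 25.224146
φ(d₁) = (1/√(2π))·e^{−d₁²/2} = 0.388418
ν = S·φ(d₁)·√T = 90.797375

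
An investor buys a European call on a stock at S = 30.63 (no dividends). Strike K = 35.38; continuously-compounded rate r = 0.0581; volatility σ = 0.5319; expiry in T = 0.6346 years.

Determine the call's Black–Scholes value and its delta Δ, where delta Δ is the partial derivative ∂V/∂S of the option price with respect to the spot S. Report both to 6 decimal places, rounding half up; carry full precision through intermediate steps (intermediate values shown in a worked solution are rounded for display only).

σ√T = 0.5319·√0.6346 = 0.423721
d₁ = (ln(S/K) + (r+σ²/2)T) / (σ√T) = (ln(30.63/35.38) + (0.0581+0.5319²/2)·0.6346) / 0.423721 = (-0.144167 + 0.126640) / 0.423721 = -0.041364
d₂ = d₁ − σ√T = -0.041364 − 0.423721 = -0.465085
e^{−rT} = e^{−0.0581·0.6346} = 0.963801
N(d₁) = 0.483503,  N(d₂) = 0.320935
Call price V = S·N(d₁) − K·e^{−rT}·N(d₂) = 14.809694 − 10.943665 = 3.866029
Δ = N(d₁) = 0.483503

price = 3.866029
Δ = 0.483503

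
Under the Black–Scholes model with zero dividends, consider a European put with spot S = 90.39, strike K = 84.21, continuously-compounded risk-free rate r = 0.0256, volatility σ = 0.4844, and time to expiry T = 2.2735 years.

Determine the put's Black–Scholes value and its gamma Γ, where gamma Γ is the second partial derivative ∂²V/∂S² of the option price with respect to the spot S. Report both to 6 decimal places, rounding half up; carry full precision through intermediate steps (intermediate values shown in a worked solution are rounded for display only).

price = 19.093722
Γ = 0.005218

σ√T = 0.4844·√2.2735 = 0.730385
d₁ = (ln(S/K) + (r+σ²/2)T) / (σ√T) = (ln(90.39/84.21) + (0.0256+0.4844²/2)·2.2735) / 0.730385 = (0.070820 + 0.324932) / 0.730385 = 0.541841
d₂ = d₁ − σ√T = 0.541841 − 0.730385 = -0.188544
e^{−rT} = e^{−0.0256·2.2735} = 0.943460
N(−d₁) = 0.293964,  N(−d₂) = 0.574775
Put price V = K·e^{−rT}·N(−d₂) − S·N(−d₁) = 45.665127 − 26.571405 = 19.093722
φ(d₁) = (1/√(2π))·e^{−d₁²/2} = 0.344475
Γ = φ(d₁) / (S·σ·√T) = 0.005218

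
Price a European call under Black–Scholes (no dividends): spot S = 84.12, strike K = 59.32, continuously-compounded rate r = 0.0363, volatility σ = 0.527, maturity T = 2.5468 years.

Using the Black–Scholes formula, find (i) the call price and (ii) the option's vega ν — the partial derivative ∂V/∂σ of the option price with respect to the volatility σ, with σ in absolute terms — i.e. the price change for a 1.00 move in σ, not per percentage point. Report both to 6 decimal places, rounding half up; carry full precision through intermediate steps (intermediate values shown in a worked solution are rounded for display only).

price = 40.343439
ν = 34.243372

σ√T = 0.527·√2.5468 = 0.841023
d₁ = (ln(S/K) + (r+σ²/2)T) / (σ√T) = (ln(84.12/59.32) + (0.0363+0.527²/2)·2.5468) / 0.841023 = (0.349298 + 0.446109) / 0.841023 = 0.945761
d₂ = d₁ − σ√T = 0.945761 − 0.841023 = 0.104737
e^{−rT} = e^{−0.0363·2.5468} = 0.911696
N(d₁) = 0.827865,  N(d₂) = 0.541708
Call price V = S·N(d₁) − K·e^{−rT}·N(d₂) = 69.639976 − 29.296537 = 40.343439
φ(d₁) = (1/√(2π))·e^{−d₁²/2} = 0.255082
ν = S·φ(d₁)·√T = 34.243372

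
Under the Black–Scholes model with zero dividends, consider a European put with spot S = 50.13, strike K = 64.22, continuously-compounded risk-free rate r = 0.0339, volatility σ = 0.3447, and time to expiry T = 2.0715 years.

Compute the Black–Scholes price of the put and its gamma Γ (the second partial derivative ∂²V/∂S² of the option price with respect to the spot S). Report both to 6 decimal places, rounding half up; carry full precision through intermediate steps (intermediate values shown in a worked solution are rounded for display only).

price = 16.308119
Γ = 0.015945

σ√T = 0.3447·√2.0715 = 0.496117
d₁ = (ln(S/K) + (r+σ²/2)T) / (σ√T) = (ln(50.13/64.22) + (0.0339+0.3447²/2)·2.0715) / 0.496117 = (-0.247695 + 0.193290) / 0.496117 = -0.109662
d₂ = d₁ − σ√T = -0.109662 − 0.496117 = -0.605779
e^{−rT} = e^{−0.0339·2.0715} = 0.932185
N(−d₁) = 0.543661,  N(−d₂) = 0.727669
Put price V = K·e^{−rT}·N(−d₂) − S·N(−d₁) = 43.561869 − 27.253749 = 16.308119
φ(d₁) = (1/√(2π))·e^{−d₁²/2} = 0.396551
Γ = φ(d₁) / (S·σ·√T) = 0.015945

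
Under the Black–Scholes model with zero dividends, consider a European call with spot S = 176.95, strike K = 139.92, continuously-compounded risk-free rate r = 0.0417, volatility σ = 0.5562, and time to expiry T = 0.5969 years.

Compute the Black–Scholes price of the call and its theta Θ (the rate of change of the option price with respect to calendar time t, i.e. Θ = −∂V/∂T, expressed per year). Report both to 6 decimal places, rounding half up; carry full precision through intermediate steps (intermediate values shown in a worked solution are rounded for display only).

price = 51.516344
Θ = -21.875425

σ√T = 0.5562·√0.5969 = 0.429716
d₁ = (ln(S/K) + (r+σ²/2)T) / (σ√T) = (ln(176.95/139.92) + (0.0417+0.5562²/2)·0.5969) / 0.429716 = (0.234796 + 0.117219) / 0.429716 = 0.819180
d₂ = d₁ − σ√T = 0.819180 − 0.429716 = 0.389464
e^{−rT} = e^{−0.0417·0.5969} = 0.975416
N(d₁) = 0.793658,  N(d₂) = 0.651534
Call price V = S·N(d₁) − K·e^{−rT}·N(d₂) = 140.437828 − 88.921484 = 51.516344
φ(d₁) = (1/√(2π))·e^{−d₁²/2} = 0.285228
Θ = −S·φ(d₁)·σ/(2√T) − r·K·e^{−rT}·N(d₂) = −18.167399 − 3.708026 = -21.875425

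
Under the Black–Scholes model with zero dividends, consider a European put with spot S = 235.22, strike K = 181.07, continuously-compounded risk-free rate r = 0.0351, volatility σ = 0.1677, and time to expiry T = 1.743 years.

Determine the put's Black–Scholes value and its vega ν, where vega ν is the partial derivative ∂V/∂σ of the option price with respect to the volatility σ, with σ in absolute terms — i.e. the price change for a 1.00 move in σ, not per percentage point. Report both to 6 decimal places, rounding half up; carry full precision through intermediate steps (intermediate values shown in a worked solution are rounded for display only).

price = 1.421825
ν = 36.193734

σ√T = 0.1677·√1.743 = 0.221402
d₁ = (ln(S/K) + (r+σ²/2)T) / (σ√T) = (ln(235.22/181.07) + (0.0351+0.1677²/2)·1.743) / 0.221402 = (0.261638 + 0.085689) / 0.221402 = 1.568758
d₂ = d₁ − σ√T = 1.568758 − 0.221402 = 1.347356
e^{−rT} = e^{−0.0351·1.743} = 0.940655
N(−d₁) = 0.058352,  N(−d₂) = 0.088933
Put price V = K·e^{−rT}·N(−d₂) − S·N(−d₁) = 15.147427 − 13.725602 = 1.421825
φ(d₁) = (1/√(2π))·e^{−d₁²/2} = 0.116550
ν = S·φ(d₁)·√T = 36.193734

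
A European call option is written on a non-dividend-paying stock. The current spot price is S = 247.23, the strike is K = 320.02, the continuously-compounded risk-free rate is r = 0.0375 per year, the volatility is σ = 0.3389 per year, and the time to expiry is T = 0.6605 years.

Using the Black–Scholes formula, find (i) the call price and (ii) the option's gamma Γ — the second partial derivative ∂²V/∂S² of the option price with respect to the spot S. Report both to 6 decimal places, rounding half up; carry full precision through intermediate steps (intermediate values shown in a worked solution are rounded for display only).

σ√T = 0.3389·√0.6605 = 0.275428
d₁ = (ln(S/K) + (r+σ²/2)T) / (σ√T) = (ln(247.23/320.02) + (0.0375+0.3389²/2)·0.6605) / 0.275428 = (-0.258064 + 0.062699) / 0.275428 = -0.709316
d₂ = d₁ − σ√T = -0.709316 − 0.275428 = -0.984744
e^{−rT} = e^{−0.0375·0.6605} = 0.975535
N(d₁) = 0.239064,  N(d₂) = 0.162375
Call price V = S·N(d₁) − K·e^{−rT}·N(d₂) = 59.103855 − 50.691983 = 8.411871
φ(d₁) = (1/√(2π))·e^{−d₁²/2} = 0.310211
Γ = φ(d₁) / (S·σ·√T) = 0.004556

price = 8.411871
Γ = 0.004556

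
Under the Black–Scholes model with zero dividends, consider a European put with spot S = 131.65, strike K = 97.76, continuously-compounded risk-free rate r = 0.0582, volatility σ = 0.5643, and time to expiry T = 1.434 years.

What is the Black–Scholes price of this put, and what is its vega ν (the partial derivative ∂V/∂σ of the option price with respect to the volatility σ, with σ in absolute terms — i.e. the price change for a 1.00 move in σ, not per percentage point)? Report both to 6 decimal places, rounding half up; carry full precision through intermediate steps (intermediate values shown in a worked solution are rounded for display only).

price = 12.755910
ν = 41.879485

σ√T = 0.5643·√1.434 = 0.675748
d₁ = (ln(S/K) + (r+σ²/2)T) / (σ√T) = (ln(131.65/97.76) + (0.0582+0.5643²/2)·1.434) / 0.675748 = (0.297631 + 0.311776) / 0.675748 = 0.901827
d₂ = d₁ − σ√T = 0.901827 − 0.675748 = 0.226079
e^{−rT} = e^{−0.0582·1.434} = 0.919929
N(−d₁) = 0.183574,  N(−d₂) = 0.410570
Put price V = K·e^{−rT}·N(−d₂) − S·N(−d₁) = 36.923472 − 24.167561 = 12.755910
φ(d₁) = (1/√(2π))·e^{−d₁²/2} = 0.265648
ν = S·φ(d₁)·√T = 41.879485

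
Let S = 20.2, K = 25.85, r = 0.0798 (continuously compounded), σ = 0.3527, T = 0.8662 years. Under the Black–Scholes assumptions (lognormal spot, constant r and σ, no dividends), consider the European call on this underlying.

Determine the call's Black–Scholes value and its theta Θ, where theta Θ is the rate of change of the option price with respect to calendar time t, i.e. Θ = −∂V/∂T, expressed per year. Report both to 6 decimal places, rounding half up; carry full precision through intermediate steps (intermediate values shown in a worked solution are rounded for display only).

price = 1.334865
Θ = -1.885283

σ√T = 0.3527·√0.8662 = 0.328257
d₁ = (ln(S/K) + (r+σ²/2)T) / (σ√T) = (ln(20.2/25.85) + (0.0798+0.3527²/2)·0.8662) / 0.328257 = (-0.246628 + 0.122999) / 0.328257 = -0.376621
d₂ = d₁ − σ√T = -0.376621 − 0.328257 = -0.704879
e^{−rT} = e^{−0.0798·0.8662} = 0.933212
N(d₁) = 0.353227,  N(d₂) = 0.240443
Call price V = S·N(d₁) − K·e^{−rT}·N(d₂) = 7.135195 − 5.800330 = 1.334865
φ(d₁) = (1/√(2π))·e^{−d₁²/2} = 0.371629
Θ = −S·φ(d₁)·σ/(2√T) − r·K·e^{−rT}·N(d₂) = −1.422417 − 0.462866 = -1.885283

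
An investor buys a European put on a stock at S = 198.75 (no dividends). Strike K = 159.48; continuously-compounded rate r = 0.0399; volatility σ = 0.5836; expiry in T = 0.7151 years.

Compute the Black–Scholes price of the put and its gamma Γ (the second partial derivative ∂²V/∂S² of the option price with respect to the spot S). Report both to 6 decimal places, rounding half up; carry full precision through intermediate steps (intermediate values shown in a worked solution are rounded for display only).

price = 16.767457
Γ = 0.003069

σ√T = 0.5836·√0.7151 = 0.493513
d₁ = (ln(S/K) + (r+σ²/2)T) / (σ√T) = (ln(198.75/159.48) + (0.0399+0.5836²/2)·0.7151) / 0.493513 = (0.220129 + 0.150310) / 0.493513 = 0.750617
d₂ = d₁ − σ√T = 0.750617 − 0.493513 = 0.257104
e^{−rT} = e^{−0.0399·0.7151} = 0.971871
N(−d₁) = 0.226442,  N(−d₂) = 0.398549
Put price V = K·e^{−rT}·N(−d₂) − S·N(−d₁) = 61.772725 − 45.005268 = 16.767457
φ(d₁) = (1/√(2π))·e^{−d₁²/2} = 0.300998
Γ = φ(d₁) / (S·σ·√T) = 0.003069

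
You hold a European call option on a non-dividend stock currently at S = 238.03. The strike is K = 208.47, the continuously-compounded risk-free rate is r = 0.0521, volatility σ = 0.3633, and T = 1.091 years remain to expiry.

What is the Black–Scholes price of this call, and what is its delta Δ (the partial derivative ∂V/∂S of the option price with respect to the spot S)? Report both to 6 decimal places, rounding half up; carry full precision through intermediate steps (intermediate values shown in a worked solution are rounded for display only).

σ√T = 0.3633·√1.091 = 0.379470
d₁ = (ln(S/K) + (r+σ²/2)T) / (σ√T) = (ln(238.03/208.47) + (0.0521+0.3633²/2)·1.091) / 0.379470 = (0.132602 + 0.128840) / 0.379470 = 0.688964
d₂ = d₁ − σ√T = 0.688964 − 0.379470 = 0.309494
e^{−rT} = e^{−0.0521·1.091} = 0.944744
N(d₁) = 0.754577,  N(d₂) = 0.621527
Call price V = S·N(d₁) − K·e^{−rT}·N(d₂) = 179.612003 − 122.410283 = 57.201720
Δ = N(d₁) = 0.754577

price = 57.201720
Δ = 0.754577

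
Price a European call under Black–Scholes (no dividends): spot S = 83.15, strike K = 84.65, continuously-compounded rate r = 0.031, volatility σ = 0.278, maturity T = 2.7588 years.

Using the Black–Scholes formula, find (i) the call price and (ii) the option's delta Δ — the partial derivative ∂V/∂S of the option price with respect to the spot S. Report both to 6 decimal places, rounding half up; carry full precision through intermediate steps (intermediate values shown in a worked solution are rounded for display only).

price = 17.559364
Δ = 0.647050

σ√T = 0.278·√2.7588 = 0.461748
d₁ = (ln(S/K) + (r+σ²/2)T) / (σ√T) = (ln(83.15/84.65) + (0.031+0.278²/2)·2.7588) / 0.461748 = (-0.017879 + 0.192128) / 0.461748 = 0.377369
d₂ = d₁ − σ√T = 0.377369 − 0.461748 = -0.084379
e^{−rT} = e^{−0.031·2.7588} = 0.918032
N(d₁) = 0.647050,  N(d₂) = 0.466378
Call price V = S·N(d₁) − K·e^{−rT}·N(d₂) = 53.802240 − 36.242876 = 17.559364
Δ = N(d₁) = 0.647050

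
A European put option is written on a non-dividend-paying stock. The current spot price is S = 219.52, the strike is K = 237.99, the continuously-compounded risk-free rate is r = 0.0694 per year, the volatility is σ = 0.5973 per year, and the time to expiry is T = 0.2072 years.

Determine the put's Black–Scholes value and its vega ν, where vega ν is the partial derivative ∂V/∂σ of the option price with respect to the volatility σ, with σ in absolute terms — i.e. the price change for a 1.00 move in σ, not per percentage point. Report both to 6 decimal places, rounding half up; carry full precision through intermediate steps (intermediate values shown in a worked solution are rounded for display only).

σ√T = 0.5973·√0.2072 = 0.271886
d₁ = (ln(S/K) + (r+σ²/2)T) / (σ√T) = (ln(219.52/237.99) + (0.0694+0.5973²/2)·0.2072) / 0.271886 = (-0.080785 + 0.051341) / 0.271886 = -0.108297
d₂ = d₁ − σ√T = -0.108297 − 0.271886 = -0.380184
e^{−rT} = e^{−0.0694·0.2072} = 0.985723
N(−d₁) = 0.543120,  N(−d₂) = 0.648095
Put price V = K·e^{−rT}·N(−d₂) − S·N(−d₁) = 152.038176 − 119.225712 = 32.812464
φ(d₁) = (1/√(2π))·e^{−d₁²/2} = 0.396610
ν = S·φ(d₁)·√T = 39.630748

price = 32.812464
ν = 39.630748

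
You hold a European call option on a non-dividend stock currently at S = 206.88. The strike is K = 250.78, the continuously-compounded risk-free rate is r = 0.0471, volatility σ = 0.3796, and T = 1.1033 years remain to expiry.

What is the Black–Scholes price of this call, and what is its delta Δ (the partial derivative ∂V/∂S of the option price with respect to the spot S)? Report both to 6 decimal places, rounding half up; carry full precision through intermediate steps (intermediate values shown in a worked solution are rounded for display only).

price = 21.682693
Δ = 0.439223

σ√T = 0.3796·√1.1033 = 0.398725
d₁ = (ln(S/K) + (r+σ²/2)T) / (σ√T) = (ln(206.88/250.78) + (0.0471+0.3796²/2)·1.1033) / 0.398725 = (-0.192437 + 0.131456) / 0.398725 = -0.152940
d₂ = d₁ − σ√T = -0.152940 − 0.398725 = -0.551665
e^{−rT} = e^{−0.0471·1.1033} = 0.949362
N(d₁) = 0.439223,  N(d₂) = 0.290589
Call price V = S·N(d₁) − K·e^{−rT}·N(d₂) = 90.866385 − 69.183692 = 21.682693
Δ = N(d₁) = 0.439223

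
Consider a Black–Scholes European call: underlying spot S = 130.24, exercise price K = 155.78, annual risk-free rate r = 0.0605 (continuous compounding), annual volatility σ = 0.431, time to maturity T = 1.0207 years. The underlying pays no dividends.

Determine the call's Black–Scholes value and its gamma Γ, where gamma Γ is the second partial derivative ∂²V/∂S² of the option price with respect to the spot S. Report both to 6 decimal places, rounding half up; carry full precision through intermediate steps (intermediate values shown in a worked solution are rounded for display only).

price = 16.583968
Γ = 0.007025

σ√T = 0.431·√1.0207 = 0.435438
d₁ = (ln(S/K) + (r+σ²/2)T) / (σ√T) = (ln(130.24/155.78) + (0.0605+0.431²/2)·1.0207) / 0.435438 = (-0.179066 + 0.156555) / 0.435438 = -0.051696
d₂ = d₁ − σ√T = -0.051696 − 0.435438 = -0.487134
e^{−rT} = e^{−0.0605·1.0207} = 0.940116
N(d₁) = 0.479385,  N(d₂) = 0.313082
Call price V = S·N(d₁) − K·e^{−rT}·N(d₂) = 62.435166 − 45.851198 = 16.583968
φ(d₁) = (1/√(2π))·e^{−d₁²/2} = 0.398410
Γ = φ(d₁) / (S·σ·√T) = 0.007025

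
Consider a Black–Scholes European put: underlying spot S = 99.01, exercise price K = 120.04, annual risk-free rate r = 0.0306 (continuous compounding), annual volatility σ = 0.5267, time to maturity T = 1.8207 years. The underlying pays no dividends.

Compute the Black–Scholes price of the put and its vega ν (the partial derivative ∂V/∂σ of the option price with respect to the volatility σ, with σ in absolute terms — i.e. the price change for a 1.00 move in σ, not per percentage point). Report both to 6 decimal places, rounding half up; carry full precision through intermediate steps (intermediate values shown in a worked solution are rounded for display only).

σ√T = 0.5267·√1.8207 = 0.710694
d₁ = (ln(S/K) + (r+σ²/2)T) / (σ√T) = (ln(99.01/120.04) + (0.0306+0.5267²/2)·1.8207) / 0.710694 = (-0.192604 + 0.308256) / 0.710694 = 0.162731
d₂ = d₁ − σ√T = 0.162731 − 0.710694 = -0.547963
e^{−rT} = e^{−0.0306·1.8207} = 0.945810
N(−d₁) = 0.435365,  N(−d₂) = 0.708141
Put price V = K·e^{−rT}·N(−d₂) − S·N(−d₁) = 80.398845 − 43.105491 = 37.293354
φ(d₁) = (1/√(2π))·e^{−d₁²/2} = 0.393695
ν = S·φ(d₁)·√T = 52.596633

price = 37.293354
ν = 52.596633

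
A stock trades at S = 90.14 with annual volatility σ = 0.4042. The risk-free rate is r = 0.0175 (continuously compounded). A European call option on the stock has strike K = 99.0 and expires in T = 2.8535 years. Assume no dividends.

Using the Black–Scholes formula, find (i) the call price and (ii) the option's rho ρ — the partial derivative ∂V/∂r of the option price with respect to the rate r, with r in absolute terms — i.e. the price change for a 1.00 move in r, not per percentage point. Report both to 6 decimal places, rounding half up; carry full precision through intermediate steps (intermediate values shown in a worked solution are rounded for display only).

price = 22.654054
ρ = 92.049888

σ√T = 0.4042·√2.8535 = 0.682787
d₁ = (ln(S/K) + (r+σ²/2)T) / (σ√T) = (ln(90.14/99.0) + (0.0175+0.4042²/2)·2.8535) / 0.682787 = (-0.093756 + 0.283035) / 0.682787 = 0.277216
d₂ = d₁ − σ√T = 0.277216 − 0.682787 = -0.405571
e^{−rT} = e^{−0.0175·2.8535} = 0.951290
N(d₁) = 0.609193,  N(d₂) = 0.342529
Call price V = S·N(d₁) − K·e^{−rT}·N(d₂) = 54.912645 − 32.258590 = 22.654054
ρ = K·T·e^{−rT}·N(d₂) = 92.049888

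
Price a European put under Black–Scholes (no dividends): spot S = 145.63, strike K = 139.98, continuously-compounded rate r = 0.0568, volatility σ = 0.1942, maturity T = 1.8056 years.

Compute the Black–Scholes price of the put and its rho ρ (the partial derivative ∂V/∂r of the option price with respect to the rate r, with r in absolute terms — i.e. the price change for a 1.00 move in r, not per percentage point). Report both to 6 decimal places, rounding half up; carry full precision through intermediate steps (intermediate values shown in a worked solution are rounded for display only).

σ√T = 0.1942·√1.8056 = 0.260952
d₁ = (ln(S/K) + (r+σ²/2)T) / (σ√T) = (ln(145.63/139.98) + (0.0568+0.1942²/2)·1.8056) / 0.260952 = (0.039570 + 0.136606) / 0.260952 = 0.675127
d₂ = d₁ − σ√T = 0.675127 − 0.260952 = 0.414176
e^{−rT} = e^{−0.0568·1.8056} = 0.902526
N(−d₁) = 0.249797,  N(−d₂) = 0.339373
Put price V = K·e^{−rT}·N(−d₂) − S·N(−d₁) = 42.874842 − 36.378003 = 6.496839
ρ = −K·T·e^{−rT}·N(−d₂) = -77.414814

price = 6.496839
ρ = -77.414814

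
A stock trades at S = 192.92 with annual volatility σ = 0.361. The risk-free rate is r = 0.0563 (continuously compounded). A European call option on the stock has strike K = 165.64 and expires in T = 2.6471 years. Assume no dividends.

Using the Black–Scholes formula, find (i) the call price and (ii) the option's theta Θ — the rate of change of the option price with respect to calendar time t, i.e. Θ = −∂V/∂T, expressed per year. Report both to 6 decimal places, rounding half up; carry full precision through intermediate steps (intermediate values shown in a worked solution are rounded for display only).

σ√T = 0.361·√2.6471 = 0.587344
d₁ = (ln(S/K) + (r+σ²/2)T) / (σ√T) = (ln(192.92/165.64) + (0.0563+0.361²/2)·2.6471) / 0.587344 = (0.152459 + 0.321518) / 0.587344 = 0.806984
d₂ = d₁ − σ√T = 0.806984 − 0.587344 = 0.219640
e^{−rT} = e^{−0.0563·2.6471} = 0.861542
N(d₁) = 0.790162,  N(d₂) = 0.586924
Call price V = S·N(d₁) − K·e^{−rT}·N(d₂) = 152.438072 − 83.757482 = 68.680589
φ(d₁) = (1/√(2π))·e^{−d₁²/2} = 0.288071
Θ = −S·φ(d₁)·σ/(2√T) − r·K·e^{−rT}·N(d₂) = −6.165497 − 4.715546 = -10.881043

price = 68.680589
Θ = -10.881043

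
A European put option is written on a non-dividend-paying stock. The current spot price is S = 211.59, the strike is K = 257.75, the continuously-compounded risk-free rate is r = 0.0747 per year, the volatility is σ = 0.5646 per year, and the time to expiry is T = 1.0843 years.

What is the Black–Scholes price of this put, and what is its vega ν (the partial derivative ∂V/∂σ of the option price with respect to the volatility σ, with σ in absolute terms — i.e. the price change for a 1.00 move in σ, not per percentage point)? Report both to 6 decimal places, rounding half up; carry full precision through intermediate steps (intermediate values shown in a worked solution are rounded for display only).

price = 65.976232
ν = 87.493509

σ√T = 0.5646·√1.0843 = 0.587916
d₁ = (ln(S/K) + (r+σ²/2)T) / (σ√T) = (ln(211.59/257.75) + (0.0747+0.5646²/2)·1.0843) / 0.587916 = (-0.197340 + 0.253820) / 0.587916 = 0.096069
d₂ = d₁ − σ√T = 0.096069 − 0.587916 = -0.491848
e^{−rT} = e^{−0.0747·1.0843} = 0.922196
N(−d₁) = 0.461733,  N(−d₂) = 0.688586
Put price V = K·e^{−rT}·N(−d₂) − S·N(−d₁) = 163.674314 − 97.698083 = 65.976232
φ(d₁) = (1/√(2π))·e^{−d₁²/2} = 0.397106
ν = S·φ(d₁)·√T = 87.493509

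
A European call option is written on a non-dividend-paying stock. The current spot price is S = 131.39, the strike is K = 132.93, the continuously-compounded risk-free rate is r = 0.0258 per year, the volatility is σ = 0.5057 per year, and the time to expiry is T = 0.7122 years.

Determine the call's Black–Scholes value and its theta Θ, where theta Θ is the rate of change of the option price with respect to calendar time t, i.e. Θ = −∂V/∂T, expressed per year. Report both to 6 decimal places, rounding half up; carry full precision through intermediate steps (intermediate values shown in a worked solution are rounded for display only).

price = 22.569868
Θ = -16.717768

σ√T = 0.5057·√0.7122 = 0.426770
d₁ = (ln(S/K) + (r+σ²/2)T) / (σ√T) = (ln(131.39/132.93) + (0.0258+0.5057²/2)·0.7122) / 0.426770 = (-0.011653 + 0.109441) / 0.426770 = 0.229136
d₂ = d₁ − σ√T = 0.229136 − 0.426770 = -0.197634
e^{−rT} = e^{−0.0258·0.7122} = 0.981793
N(d₁) = 0.590618,  N(d₂) = 0.421666
Call price V = S·N(d₁) − K·e^{−rT}·N(d₂) = 77.601356 − 55.031488 = 22.569868
φ(d₁) = (1/√(2π))·e^{−d₁²/2} = 0.388606
Θ = −S·φ(d₁)·σ/(2√T) − r·K·e^{−rT}·N(d₂) = −15.297956 − 1.419812 = -16.717768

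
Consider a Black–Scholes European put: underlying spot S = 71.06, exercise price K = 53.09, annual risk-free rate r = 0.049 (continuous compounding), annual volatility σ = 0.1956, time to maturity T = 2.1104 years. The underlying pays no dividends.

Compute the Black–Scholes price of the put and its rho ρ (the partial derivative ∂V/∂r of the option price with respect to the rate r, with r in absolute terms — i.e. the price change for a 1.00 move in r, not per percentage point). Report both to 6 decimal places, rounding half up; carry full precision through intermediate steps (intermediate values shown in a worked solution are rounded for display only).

price = 0.616943
ρ = -10.714279

σ√T = 0.1956·√2.1104 = 0.284152
d₁ = (ln(S/K) + (r+σ²/2)T) / (σ√T) = (ln(71.06/53.09) + (0.049+0.1956²/2)·2.1104) / 0.284152 = (0.291536 + 0.143781) / 0.284152 = 1.531984
d₂ = d₁ − σ√T = 1.531984 − 0.284152 = 1.247832
e^{−rT} = e^{−0.049·2.1104} = 0.901758
N(−d₁) = 0.062763,  N(−d₂) = 0.106046
Put price V = K·e^{−rT}·N(−d₂) − S·N(−d₁) = 5.076895 − 4.459951 = 0.616943
ρ = −K·T·e^{−rT}·N(−d₂) = -10.714279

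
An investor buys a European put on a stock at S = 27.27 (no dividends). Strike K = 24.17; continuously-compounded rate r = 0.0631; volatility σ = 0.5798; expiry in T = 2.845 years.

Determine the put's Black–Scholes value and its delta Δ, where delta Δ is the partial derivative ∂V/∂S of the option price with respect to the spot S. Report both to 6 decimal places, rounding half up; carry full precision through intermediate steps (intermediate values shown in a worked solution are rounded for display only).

σ√T = 0.5798·√2.845 = 0.977956
d₁ = (ln(S/K) + (r+σ²/2)T) / (σ√T) = (ln(27.27/24.17) + (0.0631+0.5798²/2)·2.845) / 0.977956 = (0.120675 + 0.657719) / 0.977956 = 0.795939
d₂ = d₁ − σ√T = 0.795939 − 0.977956 = -0.182017
e^{−rT} = e^{−0.0631·2.845} = 0.835672
N(−d₁) = 0.213034,  N(−d₂) = 0.572215
Put price V = K·e^{−rT}·N(−d₂) − S·N(−d₁) = 11.557709 − 5.809429 = 5.748280
Δ = −N(−d₁) = -0.213034

price = 5.748280
Δ = -0.213034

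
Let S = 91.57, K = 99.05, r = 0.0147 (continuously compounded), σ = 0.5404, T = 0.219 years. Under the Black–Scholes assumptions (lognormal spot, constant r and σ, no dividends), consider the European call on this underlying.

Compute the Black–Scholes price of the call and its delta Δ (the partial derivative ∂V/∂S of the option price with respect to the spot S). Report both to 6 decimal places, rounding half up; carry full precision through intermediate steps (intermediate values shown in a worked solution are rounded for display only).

σ√T = 0.5404·√0.219 = 0.252893
d₁ = (ln(S/K) + (r+σ²/2)T) / (σ√T) = (ln(91.57/99.05) + (0.0147+0.5404²/2)·0.219) / 0.252893 = (-0.078521 + 0.035197) / 0.252893 = -0.171314
d₂ = d₁ − σ√T = -0.171314 − 0.252893 = -0.424208
e^{−rT} = e^{−0.0147·0.219} = 0.996786
N(d₁) = 0.431988,  N(d₂) = 0.335707
Call price V = S·N(d₁) − K·e^{−rT}·N(d₂) = 39.557171 − 33.144922 = 6.412248
Δ = N(d₁) = 0.431988

price = 6.412248
Δ = 0.431988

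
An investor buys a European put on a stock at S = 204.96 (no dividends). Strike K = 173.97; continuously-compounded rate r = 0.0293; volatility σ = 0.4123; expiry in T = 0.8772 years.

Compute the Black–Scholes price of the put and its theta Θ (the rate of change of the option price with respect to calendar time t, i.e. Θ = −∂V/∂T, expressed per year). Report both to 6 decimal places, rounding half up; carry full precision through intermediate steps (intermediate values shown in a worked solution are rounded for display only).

σ√T = 0.4123·√0.8772 = 0.386156
d₁ = (ln(S/K) + (r+σ²/2)T) / (σ√T) = (ln(204.96/173.97) + (0.0293+0.4123²/2)·0.8772) / 0.386156 = (0.163932 + 0.100260) / 0.386156 = 0.684159
d₂ = d₁ − σ√T = 0.684159 − 0.386156 = 0.298003
e^{−rT} = e^{−0.0293·0.8772} = 0.974626
N(−d₁) = 0.246937,  N(−d₂) = 0.382850
Put price V = K·e^{−rT}·N(−d₂) − S·N(−d₁) = 64.914413 − 50.612271 = 14.302142
φ(d₁) = (1/√(2π))·e^{−d₁²/2} = 0.315696
Θ = −S·φ(d₁)·σ/(2√T) + r·K·e^{−rT}·N(−d₂) = −14.242042 + 1.901992 = -12.340050

price = 14.302142
Θ = -12.340050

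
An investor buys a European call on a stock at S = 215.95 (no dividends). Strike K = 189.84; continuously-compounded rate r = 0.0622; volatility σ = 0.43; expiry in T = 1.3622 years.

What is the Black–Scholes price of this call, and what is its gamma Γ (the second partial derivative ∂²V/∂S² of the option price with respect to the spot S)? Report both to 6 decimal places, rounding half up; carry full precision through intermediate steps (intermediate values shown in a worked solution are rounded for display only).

σ√T = 0.43·√1.3622 = 0.501867
d₁ = (ln(S/K) + (r+σ²/2)T) / (σ√T) = (ln(215.95/189.84) + (0.0622+0.43²/2)·1.3622) / 0.501867 = (0.128865 + 0.210664) / 0.501867 = 0.676532
d₂ = d₁ − σ√T = 0.676532 − 0.501867 = 0.174665
e^{−rT} = e^{−0.0622·1.3622} = 0.918761
N(d₁) = 0.750649,  N(d₂) = 0.569329
Call price V = S·N(d₁) − K·e^{−rT}·N(d₂) = 162.102582 − 99.300968 = 62.801614
φ(d₁) = (1/√(2π))·e^{−d₁²/2} = 0.317338
Γ = φ(d₁) / (S·σ·√T) = 0.002928

price = 62.801614
Γ = 0.002928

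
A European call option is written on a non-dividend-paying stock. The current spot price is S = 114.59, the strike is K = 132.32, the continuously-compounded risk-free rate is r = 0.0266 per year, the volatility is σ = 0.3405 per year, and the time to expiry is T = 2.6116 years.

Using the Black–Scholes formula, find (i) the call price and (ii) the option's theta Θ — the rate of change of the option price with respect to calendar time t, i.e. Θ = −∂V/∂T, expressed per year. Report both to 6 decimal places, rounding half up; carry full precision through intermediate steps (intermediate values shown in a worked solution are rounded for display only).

σ√T = 0.3405·√2.6116 = 0.550263
d₁ = (ln(S/K) + (r+σ²/2)T) / (σ√T) = (ln(114.59/132.32) + (0.0266+0.3405²/2)·2.6116) / 0.550263 = (-0.143863 + 0.220863) / 0.550263 = 0.139934
d₂ = d₁ − σ√T = 0.139934 − 0.550263 = -0.410329
e^{−rT} = e^{−0.0266·2.6116} = 0.932889
N(d₁) = 0.555644,  N(d₂) = 0.340782
Call price V = S·N(d₁) − K·e^{−rT}·N(d₂) = 63.671248 − 42.066148 = 21.605100
φ(d₁) = (1/√(2π))·e^{−d₁²/2} = 0.395055
Θ = −S·φ(d₁)·σ/(2√T) − r·K·e^{−rT}·N(d₂) = −4.769123 − 1.118960 = -5.888082

price = 21.605100
Θ = -5.888082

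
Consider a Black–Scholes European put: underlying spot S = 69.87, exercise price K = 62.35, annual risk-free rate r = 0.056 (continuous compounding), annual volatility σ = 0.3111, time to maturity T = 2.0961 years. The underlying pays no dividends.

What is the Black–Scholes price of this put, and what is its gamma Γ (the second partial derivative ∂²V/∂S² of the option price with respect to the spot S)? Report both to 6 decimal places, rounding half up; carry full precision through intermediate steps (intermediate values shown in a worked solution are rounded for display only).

σ√T = 0.3111·√2.0961 = 0.450408
d₁ = (ln(S/K) + (r+σ²/2)T) / (σ√T) = (ln(69.87/62.35) + (0.056+0.3111²/2)·2.0961) / 0.450408 = (0.113873 + 0.218815) / 0.450408 = 0.738637
d₂ = d₁ − σ√T = 0.738637 − 0.450408 = 0.288229
e^{−rT} = e^{−0.056·2.0961} = 0.889246
N(−d₁) = 0.230064,  N(−d₂) = 0.386586
Put price V = K·e^{−rT}·N(−d₂) − S·N(−d₁) = 21.434041 − 16.074553 = 5.359488
φ(d₁) = (1/√(2π))·e^{−d₁²/2} = 0.303695
Γ = φ(d₁) / (S·σ·√T) = 0.009650

price = 5.359488
Γ = 0.009650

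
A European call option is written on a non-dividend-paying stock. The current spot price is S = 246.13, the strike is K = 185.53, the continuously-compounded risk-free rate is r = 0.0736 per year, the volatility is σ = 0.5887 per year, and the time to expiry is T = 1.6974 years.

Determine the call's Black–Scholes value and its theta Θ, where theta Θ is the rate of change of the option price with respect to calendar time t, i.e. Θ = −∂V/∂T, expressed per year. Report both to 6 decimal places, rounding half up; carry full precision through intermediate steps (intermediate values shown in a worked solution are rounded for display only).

σ√T = 0.5887·√1.6974 = 0.766984
d₁ = (ln(S/K) + (r+σ²/2)T) / (σ√T) = (ln(246.13/185.53) + (0.0736+0.5887²/2)·1.6974) / 0.766984 = (0.282643 + 0.419061) / 0.766984 = 0.914888
d₂ = d₁ − σ√T = 0.914888 − 0.766984 = 0.147904
e^{−rT} = e^{−0.0736·1.6974} = 0.882560
N(d₁) = 0.819875,  N(d₂) = 0.558791
Call price V = S·N(d₁) − K·e^{−rT}·N(d₂) = 201.795757 − 91.497136 = 110.298621
φ(d₁) = (1/√(2π))·e^{−d₁²/2} = 0.262515
Θ = −S·φ(d₁)·σ/(2√T) − r·K·e^{−rT}·N(d₂) = −14.597891 − 6.734189 = -21.332080

price = 110.298621
Θ = -21.332080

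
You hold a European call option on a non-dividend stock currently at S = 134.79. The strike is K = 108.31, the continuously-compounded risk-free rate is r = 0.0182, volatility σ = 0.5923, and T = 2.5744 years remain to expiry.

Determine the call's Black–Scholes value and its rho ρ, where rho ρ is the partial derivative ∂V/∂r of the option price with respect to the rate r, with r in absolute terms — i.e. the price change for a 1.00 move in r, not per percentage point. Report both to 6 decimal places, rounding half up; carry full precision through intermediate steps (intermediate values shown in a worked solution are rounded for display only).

σ√T = 0.5923·√2.5744 = 0.950342
d₁ = (ln(S/K) + (r+σ²/2)T) / (σ√T) = (ln(134.79/108.31) + (0.0182+0.5923²/2)·2.5744) / 0.950342 = (0.218721 + 0.498429) / 0.950342 = 0.754623
d₂ = d₁ − σ√T = 0.754623 − 0.950342 = -0.195719
e^{−rT} = e^{−0.0182·2.5744} = 0.954227
N(d₁) = 0.774762,  N(d₂) = 0.422415
Call price V = S·N(d₁) − K·e^{−rT}·N(d₂) = 104.430204 − 43.657559 = 60.772645
ρ = K·T·e^{−rT}·N(d₂) = 112.392019

price = 60.772645
ρ = 112.392019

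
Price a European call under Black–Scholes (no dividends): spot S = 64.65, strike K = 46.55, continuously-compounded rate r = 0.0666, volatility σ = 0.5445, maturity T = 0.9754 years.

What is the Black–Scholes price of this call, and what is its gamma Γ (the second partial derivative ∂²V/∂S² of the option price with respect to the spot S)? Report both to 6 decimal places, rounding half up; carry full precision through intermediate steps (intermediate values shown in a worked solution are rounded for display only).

σ√T = 0.5445·√0.9754 = 0.537761
d₁ = (ln(S/K) + (r+σ²/2)T) / (σ√T) = (ln(64.65/46.55) + (0.0666+0.5445²/2)·0.9754) / 0.537761 = (0.328461 + 0.209555) / 0.537761 = 1.000475
d₂ = d₁ − σ√T = 1.000475 − 0.537761 = 0.462714
e^{−rT} = e^{−0.0666·0.9754} = 0.937103
N(d₁) = 0.841460,  N(d₂) = 0.678215
Call price V = S·N(d₁) − K·e^{−rT}·N(d₂) = 54.400360 − 29.585214 = 24.815147
φ(d₁) = (1/√(2π))·e^{−d₁²/2} = 0.241856
Γ = φ(d₁) / (S·σ·√T) = 0.006957

price = 24.815147
Γ = 0.006957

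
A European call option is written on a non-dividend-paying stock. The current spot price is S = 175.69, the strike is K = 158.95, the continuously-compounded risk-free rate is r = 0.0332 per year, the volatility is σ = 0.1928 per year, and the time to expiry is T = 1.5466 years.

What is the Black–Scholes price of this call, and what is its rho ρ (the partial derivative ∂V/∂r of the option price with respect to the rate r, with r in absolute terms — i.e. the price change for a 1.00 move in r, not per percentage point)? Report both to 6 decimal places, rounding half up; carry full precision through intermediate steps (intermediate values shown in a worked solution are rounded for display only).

price = 30.924524
ρ = 162.449501

σ√T = 0.1928·√1.5466 = 0.239771
d₁ = (ln(S/K) + (r+σ²/2)T) / (σ√T) = (ln(175.69/158.95) + (0.0332+0.1928²/2)·1.5466) / 0.239771 = (0.100131 + 0.080092) / 0.239771 = 0.751650
d₂ = d₁ − σ√T = 0.751650 − 0.239771 = 0.511879
e^{−rT} = e^{−0.0332·1.5466} = 0.949949
N(d₁) = 0.773869,  N(d₂) = 0.695632
Call price V = S·N(d₁) − K·e^{−rT}·N(d₂) = 135.961056 − 105.036532 = 30.924524
ρ = K·T·e^{−rT}·N(d₂) = 162.449501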